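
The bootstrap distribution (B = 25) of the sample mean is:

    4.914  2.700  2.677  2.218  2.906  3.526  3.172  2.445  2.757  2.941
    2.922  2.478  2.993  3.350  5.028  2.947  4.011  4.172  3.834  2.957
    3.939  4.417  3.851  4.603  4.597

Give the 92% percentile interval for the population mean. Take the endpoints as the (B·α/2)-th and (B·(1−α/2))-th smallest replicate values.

(2.218, 4.914)

Sorted replicates: 2.218, 2.445, 2.478, 2.677, 2.700, 2.757, 2.906, 2.922, 2.941, 2.947, 2.957, 2.993, 3.172, 3.350, 3.526, 3.834, 3.851, 3.939, 4.011, 4.172, 4.417, 4.597, 4.603, 4.914, 5.028
α = 0.08; lower rank = 25 × 0.040 = 1; upper rank = 25 × 0.960 = 24.
The 1st smallest replicate is 2.218; the 24th is 4.914.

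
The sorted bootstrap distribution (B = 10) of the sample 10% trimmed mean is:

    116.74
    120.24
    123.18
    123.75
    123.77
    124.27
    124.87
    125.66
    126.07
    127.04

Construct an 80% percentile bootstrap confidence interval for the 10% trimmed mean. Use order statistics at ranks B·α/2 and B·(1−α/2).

α = 0.20; lower rank = 10 × 0.100 = 1; upper rank = 10 × 0.900 = 9.
The 1st smallest replicate is 116.74; the 9th is 126.07.

(116.74, 126.07)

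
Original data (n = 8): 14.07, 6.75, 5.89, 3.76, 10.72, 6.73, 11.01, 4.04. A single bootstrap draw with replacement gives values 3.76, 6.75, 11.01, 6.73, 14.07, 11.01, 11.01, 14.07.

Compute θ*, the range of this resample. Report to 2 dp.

Range = 14.07 − 3.76 = 10.31

θ* = 10.31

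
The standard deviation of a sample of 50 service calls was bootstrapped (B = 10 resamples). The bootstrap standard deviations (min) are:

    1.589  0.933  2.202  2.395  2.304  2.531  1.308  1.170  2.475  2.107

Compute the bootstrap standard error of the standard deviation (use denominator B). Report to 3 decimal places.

Bootstrap SE is the standard deviation of the 10 replicate standard deviations.
Mean of replicates: (1.589 + 0.933 + 2.202 + 2.395 + 2.304 + 2.531 + 1.308 + 1.170 + 2.475 + 2.107) / 10 = 19.0140 / 10 = 1.9014
Sum of squared deviations: (−0.3124)² + (−0.9684)² + (+0.3006)² + (+0.4936)² + (+0.4026)² + (+0.6296)² + (−0.5934)² + (−0.7314)² + (+0.5736)² + (+0.2056)² = 3.1862
Variance = 3.1862 / 10 = 0.3186
SE* = √0.3186

SE* = 0.564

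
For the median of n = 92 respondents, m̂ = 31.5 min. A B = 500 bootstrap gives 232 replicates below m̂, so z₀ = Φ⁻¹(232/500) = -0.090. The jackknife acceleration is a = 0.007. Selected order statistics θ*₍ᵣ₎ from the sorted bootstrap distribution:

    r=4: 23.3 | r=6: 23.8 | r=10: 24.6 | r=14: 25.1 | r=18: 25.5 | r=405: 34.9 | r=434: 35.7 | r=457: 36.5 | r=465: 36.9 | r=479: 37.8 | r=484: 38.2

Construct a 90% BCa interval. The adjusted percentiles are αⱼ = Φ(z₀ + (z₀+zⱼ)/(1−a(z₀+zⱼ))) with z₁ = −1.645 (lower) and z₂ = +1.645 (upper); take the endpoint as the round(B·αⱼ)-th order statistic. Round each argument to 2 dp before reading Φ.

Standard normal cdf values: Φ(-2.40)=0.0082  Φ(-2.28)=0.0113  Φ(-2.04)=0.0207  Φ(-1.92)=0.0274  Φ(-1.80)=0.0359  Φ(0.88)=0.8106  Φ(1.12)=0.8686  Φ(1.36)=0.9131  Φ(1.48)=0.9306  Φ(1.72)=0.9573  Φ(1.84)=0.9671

Lower: z₀ + z₁ = -0.090 + (-1.645) = -1.735; 1 − a(z₀+z₁) = 1 − (0.007)(-1.735) = 1.0121; argument = -0.090 + (-1.735)/1.0121 = -1.8042 → -1.80.
α₁ = Φ(-1.80) = 0.0359; rank = round(500 × 0.0359) = 18; θ*₍18₎ = 25.5.
Upper: z₀ + z₂ = 1.555; 1 − a(z₀+z₂) = 0.9891; argument = 1.4821 → 1.48; α₂ = 0.9306; rank = 465; θ*₍465₎ = 36.9.

(25.5, 36.9)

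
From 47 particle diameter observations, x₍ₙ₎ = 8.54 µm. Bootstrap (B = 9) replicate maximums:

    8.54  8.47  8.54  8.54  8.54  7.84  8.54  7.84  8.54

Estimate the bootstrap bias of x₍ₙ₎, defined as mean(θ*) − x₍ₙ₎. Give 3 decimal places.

mean(θ*) = (8.54 + 8.47 + 8.54 + 8.54 + 8.54 + 7.84 + 8.54 + 7.84 + 8.54) / 9 = 8.3767
bias = 8.3767 − 8.54

bias = −0.163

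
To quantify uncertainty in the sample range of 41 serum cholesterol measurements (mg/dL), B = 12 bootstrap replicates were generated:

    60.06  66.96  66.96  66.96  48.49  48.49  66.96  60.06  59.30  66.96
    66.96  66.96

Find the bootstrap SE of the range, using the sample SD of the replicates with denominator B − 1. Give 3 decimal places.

Bootstrap SE is the standard deviation of the 12 replicate ranges.
Mean of replicates: (60.06 + 66.96 + 66.96 + 66.96 + 48.49 + 48.49 + 66.96 + 60.06 + 59.30 + 66.96 + 66.96 + 66.96) / 12 = 745.1200 / 12 = 62.0933
Sum of squared deviations: (−2.0333)² + (+4.8667)² + (+4.8667)² + (+4.8667)² + (−13.6033)² + (−13.6033)² + (+4.8667)² + (−2.0333)² + (−2.7933)² + (+4.8667)² + (+4.8667)² + (+4.8667)² = 551.9641
Variance = 551.9641 / 11 = 50.1786
SE* = √50.1786

SE* = 7.084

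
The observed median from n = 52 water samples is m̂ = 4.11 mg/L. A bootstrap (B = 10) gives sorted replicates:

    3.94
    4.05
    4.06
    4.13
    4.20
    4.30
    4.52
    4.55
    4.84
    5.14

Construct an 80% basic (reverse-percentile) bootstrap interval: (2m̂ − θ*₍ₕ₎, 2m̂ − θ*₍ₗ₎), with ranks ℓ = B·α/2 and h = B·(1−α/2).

Percentile endpoints at ranks 1 and 9: θ*₍1₎ = 3.94, θ*₍9₎ = 4.84.
Basic interval reflects these around m̂:
  lower = 2 × 4.11 − 4.84 = 3.38
  upper = 2 × 4.11 − 3.94 = 4.28

(3.38, 4.28)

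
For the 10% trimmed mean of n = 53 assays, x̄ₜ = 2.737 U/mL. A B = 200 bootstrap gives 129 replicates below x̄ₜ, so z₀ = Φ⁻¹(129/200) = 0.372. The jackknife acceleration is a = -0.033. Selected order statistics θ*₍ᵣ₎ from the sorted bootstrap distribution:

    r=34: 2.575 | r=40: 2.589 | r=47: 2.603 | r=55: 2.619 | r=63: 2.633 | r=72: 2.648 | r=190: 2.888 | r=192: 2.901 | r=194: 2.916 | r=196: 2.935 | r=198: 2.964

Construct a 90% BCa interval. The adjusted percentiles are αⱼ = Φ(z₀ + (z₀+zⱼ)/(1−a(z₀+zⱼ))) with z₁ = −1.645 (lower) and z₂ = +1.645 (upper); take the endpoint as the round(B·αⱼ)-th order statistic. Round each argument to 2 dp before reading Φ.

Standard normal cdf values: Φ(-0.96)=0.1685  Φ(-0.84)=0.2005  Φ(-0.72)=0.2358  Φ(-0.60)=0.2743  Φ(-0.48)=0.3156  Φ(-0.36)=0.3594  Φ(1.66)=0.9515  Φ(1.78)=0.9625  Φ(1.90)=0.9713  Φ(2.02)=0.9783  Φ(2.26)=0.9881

(2.575, 2.964)

Lower: z₀ + z₁ = 0.372 + (-1.645) = -1.273; 1 − a(z₀+z₁) = 1 − (-0.033)(-1.273) = 0.9580; argument = 0.372 + (-1.273)/0.9580 = -0.9568 → -0.96.
α₁ = Φ(-0.96) = 0.1685; rank = round(200 × 0.1685) = 34; θ*₍34₎ = 2.575.
Upper: z₀ + z₂ = 2.017; 1 − a(z₀+z₂) = 1.0666; argument = 2.2631 → 2.26; α₂ = 0.9881; rank = 198; θ*₍198₎ = 2.964.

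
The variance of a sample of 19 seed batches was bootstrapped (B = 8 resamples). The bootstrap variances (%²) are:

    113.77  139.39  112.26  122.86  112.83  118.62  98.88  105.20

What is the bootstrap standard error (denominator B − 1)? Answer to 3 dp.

SE* = 12.175

Bootstrap SE is the standard deviation of the 8 replicate variances.
Mean of replicates: (113.77 + 139.39 + 112.26 + 122.86 + 112.83 + 118.62 + 98.88 + 105.20) / 8 = 923.8100 / 8 = 115.4762
Sum of squared deviations: (−1.7062)² + (+23.9137)² + (−3.2162)² + (+7.3838)² + (−2.6462)² + (+3.1438)² + (−16.5962)² + (−10.2762)² = 1037.5654
Variance = 1037.5654 / 7 = 148.2236
SE* = √148.2236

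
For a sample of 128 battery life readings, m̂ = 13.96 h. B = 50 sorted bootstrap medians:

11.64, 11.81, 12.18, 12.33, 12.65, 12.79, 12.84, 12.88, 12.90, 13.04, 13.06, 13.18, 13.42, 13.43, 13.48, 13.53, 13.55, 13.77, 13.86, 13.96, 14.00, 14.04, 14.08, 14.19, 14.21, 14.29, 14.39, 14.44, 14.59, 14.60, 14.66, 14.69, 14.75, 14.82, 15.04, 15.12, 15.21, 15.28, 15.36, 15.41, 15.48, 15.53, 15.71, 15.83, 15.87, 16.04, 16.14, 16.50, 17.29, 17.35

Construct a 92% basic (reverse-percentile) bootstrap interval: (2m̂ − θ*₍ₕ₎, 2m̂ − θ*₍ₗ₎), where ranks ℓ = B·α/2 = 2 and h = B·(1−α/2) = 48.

Percentile endpoints at ranks 2 and 48: θ*₍2₎ = 11.81, θ*₍48₎ = 16.50.
Basic interval reflects these around m̂:
  lower = 2 × 13.96 − 16.50 = 11.42
  upper = 2 × 13.96 − 11.81 = 16.11

(11.42, 16.11)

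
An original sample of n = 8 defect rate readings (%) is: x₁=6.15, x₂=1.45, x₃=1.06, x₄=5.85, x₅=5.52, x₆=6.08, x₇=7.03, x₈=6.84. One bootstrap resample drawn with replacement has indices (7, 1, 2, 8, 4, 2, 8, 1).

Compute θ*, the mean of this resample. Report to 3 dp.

Resample values: 7.03, 6.15, 1.45, 6.84, 5.85, 1.45, 6.84, 6.15.
Mean = (7.03 + 6.15 + 1.45 + 6.84 + 5.85 + 1.45 + 6.84 + 6.15) / 8 = 41.760 / 8 = 5.220

θ* = 5.220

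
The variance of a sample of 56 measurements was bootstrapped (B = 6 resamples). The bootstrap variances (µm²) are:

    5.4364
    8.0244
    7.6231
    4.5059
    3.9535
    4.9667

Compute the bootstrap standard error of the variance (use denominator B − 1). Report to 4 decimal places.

Bootstrap SE is the standard deviation of the 6 replicate variances.
Mean of replicates: (5.4364 + 8.0244 + 7.6231 + 4.5059 + 3.9535 + 4.9667) / 6 = 34.51000 / 6 = 5.75167
Sum of squared deviations: (−0.31527)² + (+2.27273)² + (+1.87143)² + (−1.24577)² + (−1.79817)² + (−0.78497)² = 14.16848
Variance = 14.16848 / 5 = 2.83370
SE* = √2.83370

SE* = 1.6834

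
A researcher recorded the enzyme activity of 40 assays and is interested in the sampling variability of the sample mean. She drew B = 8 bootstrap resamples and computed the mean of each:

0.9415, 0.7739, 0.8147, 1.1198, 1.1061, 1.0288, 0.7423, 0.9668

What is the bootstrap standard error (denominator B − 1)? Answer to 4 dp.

Bootstrap SE is the standard deviation of the 8 replicate means.
Mean of replicates: (0.9415 + 0.7739 + 0.8147 + 1.1198 + 1.1061 + 1.0288 + 0.7423 + 0.9668) / 8 = 7.49390 / 8 = 0.93674
Sum of squared deviations: (+0.00476)² + (−0.16284)² + (−0.12204)² + (+0.18306)² + (+0.16936)² + (+0.09206)² + (−0.19444)² + (+0.03006)² = 0.15081
Variance = 0.15081 / 7 = 0.02154
SE* = √0.02154

SE* = 0.1468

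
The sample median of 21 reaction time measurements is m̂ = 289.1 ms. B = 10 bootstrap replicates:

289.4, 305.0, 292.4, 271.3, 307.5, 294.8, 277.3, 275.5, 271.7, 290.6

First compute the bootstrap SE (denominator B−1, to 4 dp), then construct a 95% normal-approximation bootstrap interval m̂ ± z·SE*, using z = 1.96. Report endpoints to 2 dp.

(263.32, 314.88)

Mean of replicates = 287.5500; sum of squared deviations = 1556.8650; SE* = √(1556.8650/9) = 13.1524
Margin = 1.96 × 13.1524 = 25.779
Interval: 289.1 ± 25.779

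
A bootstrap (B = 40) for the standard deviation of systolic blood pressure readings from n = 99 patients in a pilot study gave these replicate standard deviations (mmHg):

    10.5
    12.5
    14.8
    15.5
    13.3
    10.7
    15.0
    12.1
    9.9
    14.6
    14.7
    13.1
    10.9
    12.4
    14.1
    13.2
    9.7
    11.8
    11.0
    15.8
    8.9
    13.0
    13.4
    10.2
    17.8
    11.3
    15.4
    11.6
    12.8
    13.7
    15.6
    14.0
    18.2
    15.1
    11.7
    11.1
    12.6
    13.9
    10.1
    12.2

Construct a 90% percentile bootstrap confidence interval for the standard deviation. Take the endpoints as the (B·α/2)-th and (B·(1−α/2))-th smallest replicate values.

Sorted replicates: 8.9, 9.7, 9.9, 10.1, 10.2, 10.5, 10.7, 10.9, 11.0, 11.1, 11.3, 11.6, 11.7, 11.8, 12.1, 12.2, 12.4, 12.5, 12.6, 12.8, 13.0, 13.1, 13.2, 13.3, 13.4, 13.7, 13.9, 14.0, 14.1, 14.6, 14.7, 14.8, 15.0, 15.1, 15.4, 15.5, 15.6, 15.8, 17.8, 18.2
α = 0.10; lower rank = 40 × 0.050 = 2; upper rank = 40 × 0.950 = 38.
The 2nd smallest replicate is 9.7; the 38th is 15.8.

(9.7, 15.8)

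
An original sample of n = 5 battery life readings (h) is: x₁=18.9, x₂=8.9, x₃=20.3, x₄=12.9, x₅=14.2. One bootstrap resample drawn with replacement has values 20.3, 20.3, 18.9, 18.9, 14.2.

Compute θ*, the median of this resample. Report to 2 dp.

θ* = 18.90

Sorted: 14.2, 18.9, 18.9, 20.3, 20.3
Median = middle value = 18.90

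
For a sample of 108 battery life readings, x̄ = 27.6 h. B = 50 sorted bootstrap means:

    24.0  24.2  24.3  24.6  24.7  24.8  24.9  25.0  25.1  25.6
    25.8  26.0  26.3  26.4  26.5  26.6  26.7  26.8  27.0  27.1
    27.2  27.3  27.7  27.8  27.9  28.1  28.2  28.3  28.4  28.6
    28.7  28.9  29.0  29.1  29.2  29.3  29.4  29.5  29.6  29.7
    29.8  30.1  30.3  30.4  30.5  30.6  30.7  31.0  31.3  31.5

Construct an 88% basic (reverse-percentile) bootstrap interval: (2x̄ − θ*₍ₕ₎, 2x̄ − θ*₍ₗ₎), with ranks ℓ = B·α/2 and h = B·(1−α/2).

Percentile endpoints at ranks 3 and 47: θ*₍3₎ = 24.3, θ*₍47₎ = 30.7.
Basic interval reflects these around x̄:
  lower = 2 × 27.6 − 30.7 = 24.5
  upper = 2 × 27.6 − 24.3 = 30.9

(24.5, 30.9)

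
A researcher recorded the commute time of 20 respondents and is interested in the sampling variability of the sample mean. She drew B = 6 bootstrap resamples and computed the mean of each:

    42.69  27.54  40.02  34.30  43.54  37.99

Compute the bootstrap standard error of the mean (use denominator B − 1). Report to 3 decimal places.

Bootstrap SE is the standard deviation of the 6 replicate means.
Mean of replicates: (42.69 + 27.54 + 40.02 + 34.30 + 43.54 + 37.99) / 6 = 226.0800 / 6 = 37.6800
Sum of squared deviations: (+5.0100)² + (−10.1400)² + (+2.3400)² + (−3.3800)² + (+5.8600)² + (+0.3100)² = 179.2554
Variance = 179.2554 / 5 = 35.8511
SE* = √35.8511

SE* = 5.988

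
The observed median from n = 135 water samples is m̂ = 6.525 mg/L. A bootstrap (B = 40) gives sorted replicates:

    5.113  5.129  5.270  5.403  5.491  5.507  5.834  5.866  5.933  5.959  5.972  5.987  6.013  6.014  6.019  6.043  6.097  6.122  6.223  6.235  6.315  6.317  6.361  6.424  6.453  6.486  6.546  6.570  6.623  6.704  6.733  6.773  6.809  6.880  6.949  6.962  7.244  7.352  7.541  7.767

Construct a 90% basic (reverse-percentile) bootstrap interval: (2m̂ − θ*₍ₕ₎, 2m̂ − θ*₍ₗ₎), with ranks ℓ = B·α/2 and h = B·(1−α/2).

(5.698, 7.921)

Percentile endpoints at ranks 2 and 38: θ*₍2₎ = 5.129, θ*₍38₎ = 7.352.
Basic interval reflects these around m̂:
  lower = 2 × 6.525 − 7.352 = 5.698
  upper = 2 × 6.525 − 5.129 = 7.921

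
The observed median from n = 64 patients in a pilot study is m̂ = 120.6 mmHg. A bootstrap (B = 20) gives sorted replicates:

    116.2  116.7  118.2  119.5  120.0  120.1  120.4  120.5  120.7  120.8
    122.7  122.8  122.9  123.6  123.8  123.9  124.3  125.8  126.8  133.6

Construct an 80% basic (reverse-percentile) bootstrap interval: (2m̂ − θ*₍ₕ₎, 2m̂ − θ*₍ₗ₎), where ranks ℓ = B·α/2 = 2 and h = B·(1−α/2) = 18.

Percentile endpoints at ranks 2 and 18: θ*₍2₎ = 116.7, θ*₍18₎ = 125.8.
Basic interval reflects these around m̂:
  lower = 2 × 120.6 − 125.8 = 115.4
  upper = 2 × 120.6 − 116.7 = 124.5

(115.4, 124.5)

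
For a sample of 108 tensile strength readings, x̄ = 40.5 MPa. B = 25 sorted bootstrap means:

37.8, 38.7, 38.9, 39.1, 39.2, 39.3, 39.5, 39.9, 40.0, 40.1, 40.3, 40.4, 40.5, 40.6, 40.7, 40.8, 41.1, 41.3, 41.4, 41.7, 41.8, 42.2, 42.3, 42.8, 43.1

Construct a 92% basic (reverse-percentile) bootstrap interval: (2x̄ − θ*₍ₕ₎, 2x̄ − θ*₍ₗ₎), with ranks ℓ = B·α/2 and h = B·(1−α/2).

(38.2, 43.2)

Percentile endpoints at ranks 1 and 24: θ*₍1₎ = 37.8, θ*₍24₎ = 42.8.
Basic interval reflects these around x̄:
  lower = 2 × 40.5 − 42.8 = 38.2
  upper = 2 × 40.5 − 37.8 = 43.2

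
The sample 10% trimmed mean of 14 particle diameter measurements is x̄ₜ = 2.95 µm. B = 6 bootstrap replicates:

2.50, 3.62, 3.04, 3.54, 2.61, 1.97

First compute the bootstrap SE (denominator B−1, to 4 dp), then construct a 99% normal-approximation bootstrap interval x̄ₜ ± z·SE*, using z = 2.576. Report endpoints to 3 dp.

Mean of replicates = 2.8800; sum of squared deviations = 2.0542; SE* = √(2.0542/5) = 0.6410
Margin = 2.576 × 0.6410 = 1.6512
Interval: 2.95 ± 1.6512

(1.299, 4.601)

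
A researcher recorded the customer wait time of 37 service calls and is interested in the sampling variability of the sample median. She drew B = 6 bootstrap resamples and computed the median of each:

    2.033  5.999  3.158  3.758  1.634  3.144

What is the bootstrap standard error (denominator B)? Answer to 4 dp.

Bootstrap SE is the standard deviation of the 6 replicate medians.
Mean of replicates: (2.033 + 5.999 + 3.158 + 3.758 + 1.634 + 3.144) / 6 = 19.72600 / 6 = 3.28767
Sum of squared deviations: (−1.25467)² + (+2.71133)² + (−0.12967)² + (+0.47033)² + (−1.65367)² + (−0.14367)² = 11.91880
Variance = 11.91880 / 6 = 1.98647
SE* = √1.98647

SE* = 1.4094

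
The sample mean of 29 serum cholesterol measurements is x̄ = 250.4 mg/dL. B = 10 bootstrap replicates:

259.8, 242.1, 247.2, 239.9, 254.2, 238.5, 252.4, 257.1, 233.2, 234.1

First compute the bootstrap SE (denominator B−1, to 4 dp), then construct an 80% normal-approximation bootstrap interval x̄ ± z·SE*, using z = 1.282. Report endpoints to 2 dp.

(238.04, 262.76)

Mean of replicates = 245.8500; sum of squared deviations = 837.1850; SE* = √(837.1850/9) = 9.6447
Margin = 1.282 × 9.6447 = 12.365
Interval: 250.4 ± 12.365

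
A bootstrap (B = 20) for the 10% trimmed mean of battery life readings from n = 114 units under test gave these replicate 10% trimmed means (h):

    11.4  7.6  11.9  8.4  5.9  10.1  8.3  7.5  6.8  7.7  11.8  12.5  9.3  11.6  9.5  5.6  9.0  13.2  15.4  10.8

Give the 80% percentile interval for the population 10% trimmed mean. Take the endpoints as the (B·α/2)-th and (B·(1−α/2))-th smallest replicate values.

Sorted replicates: 5.6, 5.9, 6.8, 7.5, 7.6, 7.7, 8.3, 8.4, 9.0, 9.3, 9.5, 10.1, 10.8, 11.4, 11.6, 11.8, 11.9, 12.5, 13.2, 15.4
α = 0.20; lower rank = 20 × 0.100 = 2; upper rank = 20 × 0.900 = 18.
The 2nd smallest replicate is 5.9; the 18th is 12.5.

(5.9, 12.5)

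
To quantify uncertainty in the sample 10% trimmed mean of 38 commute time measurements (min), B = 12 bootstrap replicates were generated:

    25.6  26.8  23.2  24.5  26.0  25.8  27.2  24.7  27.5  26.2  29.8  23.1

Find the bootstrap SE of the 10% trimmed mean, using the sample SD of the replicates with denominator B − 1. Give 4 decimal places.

SE* = 1.8826

Bootstrap SE is the standard deviation of the 12 replicate 10% trimmed means.
Mean of replicates: (25.6 + 26.8 + 23.2 + 24.5 + 26.0 + 25.8 + 27.2 + 24.7 + 27.5 + 26.2 + 29.8 + 23.1) / 12 = 310.40000 / 12 = 25.86667
Sum of squared deviations: (−0.26667)² + (+0.93333)² + (−2.66667)² + (−1.36667)² + (+0.13333)² + (−0.06667)² + (+1.33333)² + (−1.16667)² + (+1.63333)² + (+0.33333)² + (+3.93333)² + (−2.76667)² = 38.98667
Variance = 38.98667 / 11 = 3.54424
SE* = √3.54424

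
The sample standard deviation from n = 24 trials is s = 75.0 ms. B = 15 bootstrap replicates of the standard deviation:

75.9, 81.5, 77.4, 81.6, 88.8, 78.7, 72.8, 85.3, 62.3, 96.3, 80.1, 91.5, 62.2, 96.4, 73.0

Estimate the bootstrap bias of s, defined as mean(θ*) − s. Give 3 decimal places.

mean(θ*) = (75.9 + 81.5 + 77.4 + 81.6 + 88.8 + 78.7 + 72.8 + 85.3 + 62.3 + 96.3 + 80.1 + 91.5 + 62.2 + 96.4 + 73.0) / 15 = 80.2533
bias = 80.2533 − 75.0

bias = +5.253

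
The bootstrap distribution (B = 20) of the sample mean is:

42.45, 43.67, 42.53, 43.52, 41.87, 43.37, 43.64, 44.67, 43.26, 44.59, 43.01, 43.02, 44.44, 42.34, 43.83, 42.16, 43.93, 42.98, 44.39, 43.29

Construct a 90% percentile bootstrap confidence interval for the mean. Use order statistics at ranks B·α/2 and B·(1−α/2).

(41.87, 44.59)

Sorted replicates: 41.87, 42.16, 42.34, 42.45, 42.53, 42.98, 43.01, 43.02, 43.26, 43.29, 43.37, 43.52, 43.64, 43.67, 43.83, 43.93, 44.39, 44.44, 44.59, 44.67
α = 0.10; lower rank = 20 × 0.050 = 1; upper rank = 20 × 0.950 = 19.
The 1st smallest replicate is 41.87; the 19th is 44.59.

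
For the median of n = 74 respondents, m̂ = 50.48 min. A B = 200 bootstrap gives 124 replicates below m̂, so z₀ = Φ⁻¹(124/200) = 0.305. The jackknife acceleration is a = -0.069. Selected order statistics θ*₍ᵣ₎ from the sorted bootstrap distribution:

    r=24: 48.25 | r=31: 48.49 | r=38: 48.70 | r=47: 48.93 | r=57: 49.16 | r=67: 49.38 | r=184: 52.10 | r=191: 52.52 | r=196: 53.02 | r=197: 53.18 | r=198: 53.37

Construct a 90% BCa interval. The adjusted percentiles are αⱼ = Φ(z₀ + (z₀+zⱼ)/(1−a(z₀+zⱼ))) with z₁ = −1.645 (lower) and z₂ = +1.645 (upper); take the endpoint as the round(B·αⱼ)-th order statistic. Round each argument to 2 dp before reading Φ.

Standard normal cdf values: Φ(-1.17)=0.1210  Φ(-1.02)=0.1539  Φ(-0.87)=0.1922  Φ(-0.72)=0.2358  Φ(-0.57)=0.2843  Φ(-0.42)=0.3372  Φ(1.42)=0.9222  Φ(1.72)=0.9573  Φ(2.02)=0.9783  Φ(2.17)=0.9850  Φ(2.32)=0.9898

Lower: z₀ + z₁ = 0.305 + (-1.645) = -1.340; 1 − a(z₀+z₁) = 1 − (-0.069)(-1.340) = 0.9075; argument = 0.305 + (-1.340)/0.9075 = -1.1715 → -1.17.
α₁ = Φ(-1.17) = 0.1210; rank = round(200 × 0.1210) = 24; θ*₍24₎ = 48.25.
Upper: z₀ + z₂ = 1.950; 1 − a(z₀+z₂) = 1.1345; argument = 2.0237 → 2.02; α₂ = 0.9783; rank = 196; θ*₍196₎ = 53.02.

(48.25, 53.02)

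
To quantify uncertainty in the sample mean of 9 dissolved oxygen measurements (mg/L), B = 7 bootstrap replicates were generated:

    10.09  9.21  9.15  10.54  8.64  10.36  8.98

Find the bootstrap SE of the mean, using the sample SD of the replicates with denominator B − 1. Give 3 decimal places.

SE* = 0.748

Bootstrap SE is the standard deviation of the 7 replicate means.
Mean of replicates: (10.09 + 9.21 + 9.15 + 10.54 + 8.64 + 10.36 + 8.98) / 7 = 66.9700 / 7 = 9.5671
Sum of squared deviations: (+0.5229)² + (−0.3571)² + (−0.4171)² + (+0.9729)² + (−0.9271)² + (+0.7929)² + (−0.5871)² = 3.3543
Variance = 3.3543 / 6 = 0.5591
SE* = √0.5591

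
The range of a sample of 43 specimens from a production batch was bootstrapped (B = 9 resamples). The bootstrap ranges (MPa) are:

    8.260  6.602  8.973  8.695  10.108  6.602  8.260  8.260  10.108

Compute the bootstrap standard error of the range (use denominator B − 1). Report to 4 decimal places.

Bootstrap SE is the standard deviation of the 9 replicate ranges.
Mean of replicates: (8.260 + 6.602 + 8.973 + 8.695 + 10.108 + 6.602 + 8.260 + 8.260 + 10.108) / 9 = 75.86800 / 9 = 8.42978
Sum of squared deviations: (−0.16978)² + (−1.82778)² + (+0.54322)² + (+0.26522)² + (+1.67822)² + (−1.82778)² + (−0.16978)² + (−0.16978)² + (+1.67822)² = 12.76631
Variance = 12.76631 / 8 = 1.59579
SE* = √1.59579

SE* = 1.2632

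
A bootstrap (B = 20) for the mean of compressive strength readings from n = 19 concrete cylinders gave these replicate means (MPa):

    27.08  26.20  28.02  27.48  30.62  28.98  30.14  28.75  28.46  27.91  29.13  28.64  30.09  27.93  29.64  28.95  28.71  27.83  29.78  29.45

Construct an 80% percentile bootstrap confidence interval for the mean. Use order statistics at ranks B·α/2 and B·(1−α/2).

Sorted replicates: 26.20, 27.08, 27.48, 27.83, 27.91, 27.93, 28.02, 28.46, 28.64, 28.71, 28.75, 28.95, 28.98, 29.13, 29.45, 29.64, 29.78, 30.09, 30.14, 30.62
α = 0.20; lower rank = 20 × 0.100 = 2; upper rank = 20 × 0.900 = 18.
The 2nd smallest replicate is 27.08; the 18th is 30.09.

(27.08, 30.09)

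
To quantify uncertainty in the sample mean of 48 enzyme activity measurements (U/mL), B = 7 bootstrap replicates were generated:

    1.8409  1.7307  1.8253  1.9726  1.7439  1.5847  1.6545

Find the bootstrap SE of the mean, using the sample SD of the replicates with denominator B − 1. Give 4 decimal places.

SE* = 0.1283

Bootstrap SE is the standard deviation of the 7 replicate means.
Mean of replicates: (1.8409 + 1.7307 + 1.8253 + 1.9726 + 1.7439 + 1.5847 + 1.6545) / 7 = 12.35260 / 7 = 1.76466
Sum of squared deviations: (+0.07624)² + (−0.03396)² + (+0.06064)² + (+0.20794)² + (−0.02076)² + (−0.17996)² + (−0.11016)² = 0.09883
Variance = 0.09883 / 6 = 0.01647
SE* = √0.01647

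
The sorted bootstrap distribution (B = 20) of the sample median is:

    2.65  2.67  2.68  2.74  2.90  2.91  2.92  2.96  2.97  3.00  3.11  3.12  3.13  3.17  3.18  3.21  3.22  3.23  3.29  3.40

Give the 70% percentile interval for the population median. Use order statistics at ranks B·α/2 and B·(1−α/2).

α = 0.30; lower rank = 20 × 0.150 = 3; upper rank = 20 × 0.850 = 17.
The 3rd smallest replicate is 2.68; the 17th is 3.22.

(2.68, 3.22)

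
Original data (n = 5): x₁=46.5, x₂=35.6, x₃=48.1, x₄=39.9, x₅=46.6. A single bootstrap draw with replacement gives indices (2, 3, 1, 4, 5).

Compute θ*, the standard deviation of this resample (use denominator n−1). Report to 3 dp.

Resample values: 35.6, 48.1, 46.5, 39.9, 46.6.
Mean = 43.3400; sum of squared deviations = 115.0120
s² = 115.0120 / 4 = 28.7530
s = √28.7530 = 5.362

θ* = 5.362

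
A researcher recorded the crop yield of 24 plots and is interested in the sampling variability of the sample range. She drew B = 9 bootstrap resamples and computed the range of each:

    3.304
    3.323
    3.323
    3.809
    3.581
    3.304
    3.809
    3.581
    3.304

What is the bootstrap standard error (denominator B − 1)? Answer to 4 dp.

Bootstrap SE is the standard deviation of the 9 replicate ranges.
Mean of replicates: (3.304 + 3.323 + 3.323 + 3.809 + 3.581 + 3.304 + 3.809 + 3.581 + 3.304) / 9 = 31.33800 / 9 = 3.48200
Sum of squared deviations: (−0.17800)² + (−0.15900)² + (−0.15900)² + (+0.32700)² + (+0.09900)² + (−0.17800)² + (+0.32700)² + (+0.09900)² + (−0.17800)² = 0.37907
Variance = 0.37907 / 8 = 0.04738
SE* = √0.04738

SE* = 0.2177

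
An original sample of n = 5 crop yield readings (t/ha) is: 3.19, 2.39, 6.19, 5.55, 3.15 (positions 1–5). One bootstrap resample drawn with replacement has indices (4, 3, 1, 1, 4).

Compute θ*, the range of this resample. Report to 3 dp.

Resample values: 5.55, 6.19, 3.19, 3.19, 5.55.
Range = 6.19 − 3.19 = 3.000

θ* = 3.000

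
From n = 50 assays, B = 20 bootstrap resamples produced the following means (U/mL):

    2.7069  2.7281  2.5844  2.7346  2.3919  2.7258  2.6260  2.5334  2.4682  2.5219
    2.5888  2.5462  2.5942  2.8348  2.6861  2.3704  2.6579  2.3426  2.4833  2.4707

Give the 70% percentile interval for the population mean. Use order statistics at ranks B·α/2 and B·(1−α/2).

Sorted replicates: 2.3426, 2.3704, 2.3919, 2.4682, 2.4707, 2.4833, 2.5219, 2.5334, 2.5462, 2.5844, 2.5888, 2.5942, 2.6260, 2.6579, 2.6861, 2.7069, 2.7258, 2.7281, 2.7346, 2.8348
α = 0.30; lower rank = 20 × 0.150 = 3; upper rank = 20 × 0.850 = 17.
The 3rd smallest replicate is 2.3919; the 17th is 2.7258.

(2.3919, 2.7258)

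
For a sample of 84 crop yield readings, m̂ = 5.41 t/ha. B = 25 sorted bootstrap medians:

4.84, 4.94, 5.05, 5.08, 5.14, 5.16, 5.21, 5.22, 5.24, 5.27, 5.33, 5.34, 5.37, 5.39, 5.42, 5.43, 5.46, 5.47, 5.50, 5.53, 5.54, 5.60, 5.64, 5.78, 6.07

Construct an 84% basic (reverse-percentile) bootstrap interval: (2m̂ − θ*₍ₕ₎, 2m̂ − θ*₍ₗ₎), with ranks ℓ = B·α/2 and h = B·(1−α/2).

Percentile endpoints at ranks 2 and 23: θ*₍2₎ = 4.94, θ*₍23₎ = 5.64.
Basic interval reflects these around m̂:
  lower = 2 × 5.41 − 5.64 = 5.18
  upper = 2 × 5.41 − 4.94 = 5.88

(5.18, 5.88)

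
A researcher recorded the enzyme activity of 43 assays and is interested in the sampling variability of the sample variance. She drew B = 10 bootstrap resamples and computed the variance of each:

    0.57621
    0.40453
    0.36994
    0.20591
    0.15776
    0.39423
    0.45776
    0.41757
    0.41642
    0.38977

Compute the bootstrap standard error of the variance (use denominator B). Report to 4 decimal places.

Bootstrap SE is the standard deviation of the 10 replicate variances.
Mean of replicates: (0.57621 + 0.40453 + 0.36994 + 0.20591 + 0.15776 + 0.39423 + 0.45776 + 0.41757 + 0.41642 + 0.38977) / 10 = 3.790100 / 10 = 0.379010
Sum of squared deviations: (+0.197200)² + (+0.025520)² + (−0.009070)² + (−0.173100)² + (−0.221250)² + (+0.015220)² + (+0.078750)² + (+0.038560)² + (+0.037410)² + (+0.010760)² = 0.127972
Variance = 0.127972 / 10 = 0.012797
SE* = √0.012797

SE* = 0.1131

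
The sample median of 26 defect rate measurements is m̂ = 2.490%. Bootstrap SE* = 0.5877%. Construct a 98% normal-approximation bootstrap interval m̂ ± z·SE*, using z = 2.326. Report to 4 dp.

Margin = 2.326 × 0.5877 = 1.36699
Interval: 2.490 ± 1.36699

(1.1230, 3.8570)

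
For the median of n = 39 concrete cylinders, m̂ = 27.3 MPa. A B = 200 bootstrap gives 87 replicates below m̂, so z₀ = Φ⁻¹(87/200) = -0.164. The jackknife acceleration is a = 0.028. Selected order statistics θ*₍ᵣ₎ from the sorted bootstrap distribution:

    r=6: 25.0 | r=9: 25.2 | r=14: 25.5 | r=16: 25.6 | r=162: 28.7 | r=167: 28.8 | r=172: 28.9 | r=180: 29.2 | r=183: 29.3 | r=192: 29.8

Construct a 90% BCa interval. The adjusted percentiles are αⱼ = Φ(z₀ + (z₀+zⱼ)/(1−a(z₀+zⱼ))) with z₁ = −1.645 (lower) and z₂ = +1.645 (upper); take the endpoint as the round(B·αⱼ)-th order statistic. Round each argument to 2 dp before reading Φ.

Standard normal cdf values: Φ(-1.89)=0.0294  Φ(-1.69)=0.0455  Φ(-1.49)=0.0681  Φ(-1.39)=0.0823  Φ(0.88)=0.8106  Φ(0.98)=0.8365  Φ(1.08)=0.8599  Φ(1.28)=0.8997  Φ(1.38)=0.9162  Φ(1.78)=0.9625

(25.0, 29.3)

Lower: z₀ + z₁ = -0.164 + (-1.645) = -1.809; 1 − a(z₀+z₁) = 1 − (0.028)(-1.809) = 1.0507; argument = -0.164 + (-1.809)/1.0507 = -1.8858 → -1.89.
α₁ = Φ(-1.89) = 0.0294; rank = round(200 × 0.0294) = 6; θ*₍6₎ = 25.0.
Upper: z₀ + z₂ = 1.481; 1 − a(z₀+z₂) = 0.9585; argument = 1.3811 → 1.38; α₂ = 0.9162; rank = 183; θ*₍183₎ = 29.3.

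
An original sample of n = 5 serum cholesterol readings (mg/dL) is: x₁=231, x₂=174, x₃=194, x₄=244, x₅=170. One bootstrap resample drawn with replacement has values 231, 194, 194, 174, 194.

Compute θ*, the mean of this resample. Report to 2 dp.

θ* = 197.40

Mean = (231 + 194 + 194 + 174 + 194) / 5 = 987.0 / 5 = 197.40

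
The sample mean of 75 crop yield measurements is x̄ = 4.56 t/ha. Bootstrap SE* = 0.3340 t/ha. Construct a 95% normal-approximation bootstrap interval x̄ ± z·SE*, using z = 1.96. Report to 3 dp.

(3.905, 5.215)

Margin = 1.96 × 0.3340 = 0.6546
Interval: 4.56 ± 0.6546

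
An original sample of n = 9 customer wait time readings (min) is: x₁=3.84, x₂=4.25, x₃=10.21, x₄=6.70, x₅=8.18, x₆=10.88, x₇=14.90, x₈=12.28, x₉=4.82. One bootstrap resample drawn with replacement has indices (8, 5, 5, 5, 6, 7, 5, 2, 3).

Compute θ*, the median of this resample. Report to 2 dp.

θ* = 8.18

Resample values: 12.28, 8.18, 8.18, 8.18, 10.88, 14.90, 8.18, 4.25, 10.21.
Sorted: 4.25, 8.18, 8.18, 8.18, 8.18, 10.21, 10.88, 12.28, 14.90
Median = middle value = 8.18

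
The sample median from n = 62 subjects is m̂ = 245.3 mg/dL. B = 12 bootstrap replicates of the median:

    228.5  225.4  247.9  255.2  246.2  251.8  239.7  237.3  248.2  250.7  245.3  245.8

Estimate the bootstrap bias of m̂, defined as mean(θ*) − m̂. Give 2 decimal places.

bias = −1.80

mean(θ*) = (228.5 + 225.4 + 247.9 + 255.2 + 246.2 + 251.8 + 239.7 + 237.3 + 248.2 + 250.7 + 245.3 + 245.8) / 12 = 243.500
bias = 243.500 − 245.3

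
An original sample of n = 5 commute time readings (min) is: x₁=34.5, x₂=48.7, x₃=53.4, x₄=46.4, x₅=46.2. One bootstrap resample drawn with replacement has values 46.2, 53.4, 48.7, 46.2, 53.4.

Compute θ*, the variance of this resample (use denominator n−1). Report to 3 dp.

θ* = 13.202

Mean = 49.5800; sum of squared deviations = 52.8080
s² = 52.8080 / 4 = 13.2020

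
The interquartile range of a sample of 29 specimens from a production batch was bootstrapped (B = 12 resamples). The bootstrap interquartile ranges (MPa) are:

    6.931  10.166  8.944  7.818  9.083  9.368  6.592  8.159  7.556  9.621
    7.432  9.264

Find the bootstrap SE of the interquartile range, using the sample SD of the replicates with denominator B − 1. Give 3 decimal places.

SE* = 1.149

Bootstrap SE is the standard deviation of the 12 replicate interquartile ranges.
Mean of replicates: (6.931 + 10.166 + 8.944 + 7.818 + 9.083 + 9.368 + 6.592 + 8.159 + 7.556 + 9.621 + 7.432 + 9.264) / 12 = 100.9340 / 12 = 8.4112
Sum of squared deviations: (−1.4802)² + (+1.7548)² + (+0.5328)² + (−0.5932)² + (+0.6718)² + (+0.9568)² + (−1.8192)² + (−0.2522)² + (−0.8552)² + (+1.2098)² + (−0.9792)² + (+0.8528)² = 14.5270
Variance = 14.5270 / 11 = 1.3206
SE* = √1.3206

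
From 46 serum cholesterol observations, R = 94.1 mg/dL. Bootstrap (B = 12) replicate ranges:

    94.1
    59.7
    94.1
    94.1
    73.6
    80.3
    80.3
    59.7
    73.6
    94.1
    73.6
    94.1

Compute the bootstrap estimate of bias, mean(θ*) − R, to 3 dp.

bias = −13.158

mean(θ*) = (94.1 + 59.7 + 94.1 + 94.1 + 73.6 + 80.3 + 80.3 + 59.7 + 73.6 + 94.1 + 73.6 + 94.1) / 12 = 80.9417
bias = 80.9417 − 94.1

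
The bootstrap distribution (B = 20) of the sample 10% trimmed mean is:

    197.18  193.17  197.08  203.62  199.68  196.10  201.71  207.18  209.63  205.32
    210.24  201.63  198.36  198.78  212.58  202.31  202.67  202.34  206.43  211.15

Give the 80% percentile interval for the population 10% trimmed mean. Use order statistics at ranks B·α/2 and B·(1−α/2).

Sorted replicates: 193.17, 196.10, 197.08, 197.18, 198.36, 198.78, 199.68, 201.63, 201.71, 202.31, 202.34, 202.67, 203.62, 205.32, 206.43, 207.18, 209.63, 210.24, 211.15, 212.58
α = 0.20; lower rank = 20 × 0.100 = 2; upper rank = 20 × 0.900 = 18.
The 2nd smallest replicate is 196.10; the 18th is 210.24.

(196.10, 210.24)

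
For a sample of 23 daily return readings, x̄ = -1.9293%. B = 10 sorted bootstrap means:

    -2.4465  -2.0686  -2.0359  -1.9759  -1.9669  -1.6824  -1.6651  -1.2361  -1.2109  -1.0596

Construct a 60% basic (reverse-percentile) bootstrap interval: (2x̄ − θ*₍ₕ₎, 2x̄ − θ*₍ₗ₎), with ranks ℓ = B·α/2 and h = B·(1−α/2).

(-2.6225, -1.7900)

Percentile endpoints at ranks 2 and 8: θ*₍2₎ = -2.0686, θ*₍8₎ = -1.2361.
Basic interval reflects these around x̄:
  lower = 2 × -1.9293 − -1.2361 = -2.6225
  upper = 2 × -1.9293 − -2.0686 = -1.7900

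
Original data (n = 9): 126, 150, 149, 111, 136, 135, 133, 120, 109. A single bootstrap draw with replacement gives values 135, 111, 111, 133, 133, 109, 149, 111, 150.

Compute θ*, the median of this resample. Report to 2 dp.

Sorted: 109, 111, 111, 111, 133, 133, 135, 149, 150
Median = middle value = 133.00

θ* = 133.00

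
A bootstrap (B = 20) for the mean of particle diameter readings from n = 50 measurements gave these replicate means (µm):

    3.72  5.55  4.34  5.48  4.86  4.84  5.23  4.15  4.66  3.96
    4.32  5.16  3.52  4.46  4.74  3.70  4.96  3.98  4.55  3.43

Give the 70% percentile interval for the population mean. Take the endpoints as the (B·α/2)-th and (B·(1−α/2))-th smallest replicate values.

Sorted replicates: 3.43, 3.52, 3.70, 3.72, 3.96, 3.98, 4.15, 4.32, 4.34, 4.46, 4.55, 4.66, 4.74, 4.84, 4.86, 4.96, 5.16, 5.23, 5.48, 5.55
α = 0.30; lower rank = 20 × 0.150 = 3; upper rank = 20 × 0.850 = 17.
The 3rd smallest replicate is 3.70; the 17th is 5.16.

(3.70, 5.16)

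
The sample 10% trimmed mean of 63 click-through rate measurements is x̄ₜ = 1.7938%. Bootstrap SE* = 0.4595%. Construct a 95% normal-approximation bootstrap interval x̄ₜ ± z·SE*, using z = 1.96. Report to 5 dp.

(0.89318, 2.69442)

Margin = 1.96 × 0.4595 = 0.900620
Interval: 1.7938 ± 0.900620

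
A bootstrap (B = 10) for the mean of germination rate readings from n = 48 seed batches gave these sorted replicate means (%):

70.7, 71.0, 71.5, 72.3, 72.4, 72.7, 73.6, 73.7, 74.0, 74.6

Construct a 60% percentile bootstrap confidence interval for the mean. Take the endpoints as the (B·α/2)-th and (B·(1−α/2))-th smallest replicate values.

(71.0, 73.7)

α = 0.40; lower rank = 10 × 0.200 = 2; upper rank = 10 × 0.800 = 8.
The 2nd smallest replicate is 71.0; the 8th is 73.7.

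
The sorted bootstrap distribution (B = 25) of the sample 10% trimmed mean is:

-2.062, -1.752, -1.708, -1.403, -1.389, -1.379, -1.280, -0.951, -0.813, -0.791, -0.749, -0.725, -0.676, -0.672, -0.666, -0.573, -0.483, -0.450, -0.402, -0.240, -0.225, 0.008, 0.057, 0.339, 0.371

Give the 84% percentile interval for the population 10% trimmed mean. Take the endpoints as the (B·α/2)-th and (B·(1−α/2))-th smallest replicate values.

α = 0.16; lower rank = 25 × 0.080 = 2; upper rank = 25 × 0.920 = 23.
The 2nd smallest replicate is -1.752; the 23rd is 0.057.

(-1.752, 0.057)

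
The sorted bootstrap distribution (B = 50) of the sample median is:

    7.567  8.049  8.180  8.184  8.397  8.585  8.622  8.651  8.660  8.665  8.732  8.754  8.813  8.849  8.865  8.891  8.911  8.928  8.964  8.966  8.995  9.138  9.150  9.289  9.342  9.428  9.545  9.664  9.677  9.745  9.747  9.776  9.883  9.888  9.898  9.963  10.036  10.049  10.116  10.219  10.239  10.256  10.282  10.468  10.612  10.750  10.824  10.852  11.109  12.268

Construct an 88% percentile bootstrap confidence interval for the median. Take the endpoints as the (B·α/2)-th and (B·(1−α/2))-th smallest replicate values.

(8.180, 10.824)

α = 0.12; lower rank = 50 × 0.060 = 3; upper rank = 50 × 0.940 = 47.
The 3rd smallest replicate is 8.180; the 47th is 10.824.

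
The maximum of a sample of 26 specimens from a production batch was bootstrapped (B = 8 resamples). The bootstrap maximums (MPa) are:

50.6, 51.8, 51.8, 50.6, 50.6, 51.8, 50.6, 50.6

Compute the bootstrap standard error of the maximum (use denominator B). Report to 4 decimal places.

SE* = 0.5809

Bootstrap SE is the standard deviation of the 8 replicate maximums.
Mean of replicates: (50.6 + 51.8 + 51.8 + 50.6 + 50.6 + 51.8 + 50.6 + 50.6) / 8 = 408.40000 / 8 = 51.05000
Sum of squared deviations: (−0.45000)² + (+0.75000)² + (+0.75000)² + (−0.45000)² + (−0.45000)² + (+0.75000)² + (−0.45000)² + (−0.45000)² = 2.70000
Variance = 2.70000 / 8 = 0.33750
SE* = √0.33750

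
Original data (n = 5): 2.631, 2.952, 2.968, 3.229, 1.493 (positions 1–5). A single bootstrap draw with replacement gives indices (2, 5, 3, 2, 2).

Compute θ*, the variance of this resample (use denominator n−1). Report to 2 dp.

θ* = 0.43

Resample values: 2.952, 1.493, 2.968, 2.952, 2.952.
Mean = 2.6634; sum of squared deviations = 1.7125
s² = 1.7125 / 4 = 0.4281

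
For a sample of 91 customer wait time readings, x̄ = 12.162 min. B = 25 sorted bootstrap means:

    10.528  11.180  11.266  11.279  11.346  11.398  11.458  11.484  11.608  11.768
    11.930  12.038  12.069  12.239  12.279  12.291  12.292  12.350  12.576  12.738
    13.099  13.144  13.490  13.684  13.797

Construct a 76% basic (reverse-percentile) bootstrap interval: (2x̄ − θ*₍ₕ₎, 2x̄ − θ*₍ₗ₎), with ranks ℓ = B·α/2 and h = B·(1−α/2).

Percentile endpoints at ranks 3 and 22: θ*₍3₎ = 11.266, θ*₍22₎ = 13.144.
Basic interval reflects these around x̄:
  lower = 2 × 12.162 − 13.144 = 11.180
  upper = 2 × 12.162 − 11.266 = 13.058

(11.180, 13.058)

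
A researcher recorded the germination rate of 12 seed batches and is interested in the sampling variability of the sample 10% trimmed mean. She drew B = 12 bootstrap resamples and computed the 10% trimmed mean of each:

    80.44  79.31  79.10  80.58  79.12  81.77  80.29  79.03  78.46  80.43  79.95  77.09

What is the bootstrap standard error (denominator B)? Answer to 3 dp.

Bootstrap SE is the standard deviation of the 12 replicate 10% trimmed means.
Mean of replicates: (80.44 + 79.31 + 79.10 + 80.58 + 79.12 + 81.77 + 80.29 + 79.03 + 78.46 + 80.43 + 79.95 + 77.09) / 12 = 955.5700 / 12 = 79.6308
Sum of squared deviations: (+0.8092)² + (−0.3208)² + (−0.5308)² + (+0.9492)² + (−0.5108)² + (+2.1392)² + (+0.6592)² + (−0.6008)² + (−1.1708)² + (+0.7992)² + (+0.3192)² + (−2.5408)² = 16.1401
Variance = 16.1401 / 12 = 1.3450
SE* = √1.3450

SE* = 1.160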